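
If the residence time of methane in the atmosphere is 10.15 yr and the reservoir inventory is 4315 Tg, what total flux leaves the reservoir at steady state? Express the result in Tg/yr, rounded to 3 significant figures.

F = M / τ = 4315 / 10.15 = 425.1 Tg/yr.

425 Tg/yr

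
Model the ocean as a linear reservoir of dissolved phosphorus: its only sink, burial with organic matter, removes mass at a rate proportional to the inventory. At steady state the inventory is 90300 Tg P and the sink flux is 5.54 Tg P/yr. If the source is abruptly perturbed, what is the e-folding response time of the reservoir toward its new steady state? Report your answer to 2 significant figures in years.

For a linear reservoir the response time equals the residence time τ = M/F.
τ = 90300 / 5.54 = 16300 yr.

16000 yr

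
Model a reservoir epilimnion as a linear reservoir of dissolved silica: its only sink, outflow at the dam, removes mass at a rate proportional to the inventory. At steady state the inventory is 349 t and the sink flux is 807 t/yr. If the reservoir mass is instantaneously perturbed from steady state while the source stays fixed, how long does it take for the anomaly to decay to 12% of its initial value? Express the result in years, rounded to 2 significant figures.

For a linear reservoir the anomaly decays as exp(−t/τ) with τ = M/F = 349/807 = 0.4325 yr.
exp(−t/τ) = 0.12 ⇒ t = −τ ln(0.12) = 0.4325 × 2.120 = 0.9169 yr.

0.92 yr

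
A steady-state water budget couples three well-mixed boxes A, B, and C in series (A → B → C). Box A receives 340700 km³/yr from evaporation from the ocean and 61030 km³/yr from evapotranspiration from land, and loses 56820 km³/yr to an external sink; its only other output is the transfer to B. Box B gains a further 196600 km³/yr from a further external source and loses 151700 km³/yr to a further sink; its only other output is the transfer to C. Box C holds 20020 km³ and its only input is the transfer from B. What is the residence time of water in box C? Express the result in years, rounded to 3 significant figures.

0.0514 yr

Box A: F(A→B) = (340700 + 61030) − 56820 = 344910 km³/yr.
Box B: F(B→C) = (344910 + 196600) − 151700 = 389810 km³/yr.
Box C throughput = its input = 389810 km³/yr; τ = 20020 / 389810 = 0.05136 yr.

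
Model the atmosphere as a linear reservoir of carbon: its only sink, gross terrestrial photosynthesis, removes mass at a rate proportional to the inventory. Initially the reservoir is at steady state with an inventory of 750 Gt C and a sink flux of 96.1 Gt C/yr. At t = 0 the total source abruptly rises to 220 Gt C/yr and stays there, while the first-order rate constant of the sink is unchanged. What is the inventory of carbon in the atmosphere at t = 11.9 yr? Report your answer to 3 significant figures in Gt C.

1510 Gt C

τ = M₀/F₀ = 750/96.1 = 7.804 yr; rate constant k = 1/τ.
New steady state M_∞ = F₁/k = F₁·τ = 220 × 7.804 = 1717.0 Gt C.
M(t) = M_∞ + (M₀ − M_∞)·e^(−t/τ); t/τ = 11.9/7.804 = 1.525, so e^(−t/τ) = 0.2177.
M(t) = 1717.0 − 967.0 × 0.2177 = 1506.5 Gt C.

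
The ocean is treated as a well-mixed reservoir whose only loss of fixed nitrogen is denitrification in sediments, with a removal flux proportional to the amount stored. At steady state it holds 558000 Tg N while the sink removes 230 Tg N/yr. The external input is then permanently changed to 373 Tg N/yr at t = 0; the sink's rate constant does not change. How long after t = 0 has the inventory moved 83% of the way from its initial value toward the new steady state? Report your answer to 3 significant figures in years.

τ = M₀/F₀ = 558000/230 = 2426 yr.
The remaining gap fraction is e^(−t/τ); 83% covered ⇒ e^(−t/τ) = 0.170.
t = −τ ln(0.170) = 2426 × 1.772 = 4299 yr.

4300 yr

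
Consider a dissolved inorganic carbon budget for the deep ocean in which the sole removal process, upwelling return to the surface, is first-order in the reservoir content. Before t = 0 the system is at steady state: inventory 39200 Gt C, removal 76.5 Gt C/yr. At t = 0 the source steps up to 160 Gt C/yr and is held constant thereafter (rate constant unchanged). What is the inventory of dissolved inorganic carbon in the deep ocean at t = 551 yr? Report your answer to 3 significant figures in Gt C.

τ = M₀/F₀ = 39200/76.5 = 512.4 yr; rate constant k = 1/τ.
New steady state M_∞ = F₁/k = F₁·τ = 160 × 512.4 = 81987 Gt C.
M(t) = M_∞ + (M₀ − M_∞)·e^(−t/τ); t/τ = 551/512.4 = 1.075, so e^(−t/τ) = 0.3412.
M(t) = 81987 − 42790 × 0.3412 = 67388 Gt C.

67400 Gt C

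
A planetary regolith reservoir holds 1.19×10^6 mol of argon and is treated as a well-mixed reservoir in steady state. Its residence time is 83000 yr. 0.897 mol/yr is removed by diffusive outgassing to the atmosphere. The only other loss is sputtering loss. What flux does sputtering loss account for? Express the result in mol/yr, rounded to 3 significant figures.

Total removal F = M/τ = 1.19×10^6 / 83000 = 14.34 mol/yr.
Sputtering loss = F − (0.897) = 14.34 − 0.8970 = 13.44 mol/yr.

13.4 mol/yr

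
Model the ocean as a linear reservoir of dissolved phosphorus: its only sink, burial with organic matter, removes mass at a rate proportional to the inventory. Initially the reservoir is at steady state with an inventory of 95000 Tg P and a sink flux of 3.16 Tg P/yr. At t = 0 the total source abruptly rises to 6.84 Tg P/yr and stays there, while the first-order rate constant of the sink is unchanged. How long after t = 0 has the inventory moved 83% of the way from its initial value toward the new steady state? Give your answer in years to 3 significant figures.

τ = M₀/F₀ = 95000/3.16 = 30060 yr.
The remaining gap fraction is e^(−t/τ); 83% covered ⇒ e^(−t/τ) = 0.170.
t = −τ ln(0.170) = 30060 × 1.772 = 53270 yr.

53300 yr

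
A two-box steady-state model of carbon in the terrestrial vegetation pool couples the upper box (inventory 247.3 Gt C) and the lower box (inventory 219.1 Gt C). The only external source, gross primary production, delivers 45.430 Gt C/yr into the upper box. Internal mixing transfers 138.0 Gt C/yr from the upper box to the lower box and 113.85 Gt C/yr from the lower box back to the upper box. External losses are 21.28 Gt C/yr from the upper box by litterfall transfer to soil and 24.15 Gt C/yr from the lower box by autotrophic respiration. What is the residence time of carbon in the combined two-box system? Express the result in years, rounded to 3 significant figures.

10.3 yr

Treat the two boxes together as one reservoir: the mixing fluxes between them are internal recycling, so τ = ΣM / Σ(external losses).
M_total = 247.3 + 219.1 = 466.40 Gt C.
ΣF_external_out = 21.28 + 24.15 = 45.430 Gt C/yr.
τ = M_total / ΣF_ext = 466.40 / 45.430 = 10.27 yr.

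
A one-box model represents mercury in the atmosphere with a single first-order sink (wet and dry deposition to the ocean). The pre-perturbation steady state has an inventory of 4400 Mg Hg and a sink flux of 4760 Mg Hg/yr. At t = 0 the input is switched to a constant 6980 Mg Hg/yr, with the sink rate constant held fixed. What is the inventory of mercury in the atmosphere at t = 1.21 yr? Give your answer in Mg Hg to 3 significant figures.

5900 Mg Hg

τ = M₀/F₀ = 4400/4760 = 0.9244 yr; rate constant k = 1/τ.
New steady state M_∞ = F₁/k = F₁·τ = 6980 × 0.9244 = 6452.1 Mg Hg.
M(t) = M_∞ + (M₀ − M_∞)·e^(−t/τ); t/τ = 1.21/0.9244 = 1.309, so e^(−t/τ) = 0.2701.
M(t) = 6452.1 − 2052 × 0.2701 = 5897.8 Mg Hg.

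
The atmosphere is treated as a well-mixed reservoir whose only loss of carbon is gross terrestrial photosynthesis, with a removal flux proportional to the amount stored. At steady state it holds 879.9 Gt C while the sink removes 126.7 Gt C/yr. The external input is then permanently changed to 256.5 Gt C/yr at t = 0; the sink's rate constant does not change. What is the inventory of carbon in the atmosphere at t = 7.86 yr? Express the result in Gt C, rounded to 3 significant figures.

τ = M₀/F₀ = 879.9/126.7 = 6.945 yr; rate constant k = 1/τ.
New steady state M_∞ = F₁/k = F₁·τ = 256.5 × 6.945 = 1781.3 Gt C.
M(t) = M_∞ + (M₀ − M_∞)·e^(−t/τ); t/τ = 7.86/6.945 = 1.132, so e^(−t/τ) = 0.3225.
M(t) = 1781.3 − 901.4 × 0.3225 = 1490.7 Gt C.

1490 Gt C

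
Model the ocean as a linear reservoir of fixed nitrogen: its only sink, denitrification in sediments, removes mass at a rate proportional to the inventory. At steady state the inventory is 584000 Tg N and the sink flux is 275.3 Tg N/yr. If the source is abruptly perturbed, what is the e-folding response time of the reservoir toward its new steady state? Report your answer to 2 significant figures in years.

2100 yr

For a linear reservoir the response time equals the residence time τ = M/F.
τ = 584000 / 275.3 = 2121 yr.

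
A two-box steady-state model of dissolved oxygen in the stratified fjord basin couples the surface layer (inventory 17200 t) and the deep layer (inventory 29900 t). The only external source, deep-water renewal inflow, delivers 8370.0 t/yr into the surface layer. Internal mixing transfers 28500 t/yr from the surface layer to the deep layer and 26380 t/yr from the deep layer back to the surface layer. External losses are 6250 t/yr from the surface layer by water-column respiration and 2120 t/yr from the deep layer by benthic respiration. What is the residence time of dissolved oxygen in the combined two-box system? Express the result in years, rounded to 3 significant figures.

5.63 yr

For the system as a whole, the A↔B exchange is internal and contributes nothing to the throughput; only the external sinks remove mass.
M_total = 17200 + 29900 = 47100 t.
ΣF_external_out = 6250 + 2120 = 8370.0 t/yr.
τ = M_total / ΣF_ext = 47100 / 8370.0 = 5.627 yr.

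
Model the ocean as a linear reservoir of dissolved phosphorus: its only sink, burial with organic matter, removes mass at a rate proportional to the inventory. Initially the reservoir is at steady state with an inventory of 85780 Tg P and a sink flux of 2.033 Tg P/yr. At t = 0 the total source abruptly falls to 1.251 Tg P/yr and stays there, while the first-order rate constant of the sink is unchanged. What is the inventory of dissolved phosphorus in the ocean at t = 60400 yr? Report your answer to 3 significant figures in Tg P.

The sink rate constant is k = F₀/M₀ = 2.033/85780 = 2.370×10^-5 yr⁻¹.
Solving dM/dt = F₁ − kM with M(0) = M₀ gives M(t) = F₁/k + (M₀ − F₁/k)·e^(−kt).
F₁/k = 1.251/2.370×10^-5 = 52784 Tg P; kt = 2.370×10^-5 × 60400 = 1.431, e^(−kt) = 0.2390.
M(60400) = 52784 + (85780 − 52784) × 0.2390 = 52784 + 7884 = 60669 Tg P.

60700 Tg P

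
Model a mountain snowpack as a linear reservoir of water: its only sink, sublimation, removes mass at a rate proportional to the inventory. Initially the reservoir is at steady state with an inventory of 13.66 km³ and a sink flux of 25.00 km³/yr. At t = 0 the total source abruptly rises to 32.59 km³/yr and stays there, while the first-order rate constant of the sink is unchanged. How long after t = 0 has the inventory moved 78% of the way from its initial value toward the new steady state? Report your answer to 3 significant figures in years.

0.827 yr

τ = M₀/F₀ = 13.66/25.00 = 0.5464 yr.
The remaining gap fraction is e^(−t/τ); 78% covered ⇒ e^(−t/τ) = 0.220.
t = −τ ln(0.220) = 0.5464 × 1.514 = 0.8273 yr.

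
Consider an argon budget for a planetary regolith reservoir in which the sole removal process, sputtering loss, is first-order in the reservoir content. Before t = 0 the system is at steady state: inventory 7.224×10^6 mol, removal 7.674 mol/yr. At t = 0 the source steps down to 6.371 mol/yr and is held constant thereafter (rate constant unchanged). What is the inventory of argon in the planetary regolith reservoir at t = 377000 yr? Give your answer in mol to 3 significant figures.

6.82×10^6 mol

τ = M₀/F₀ = 7.224×10^6/7.674 = 941400 yr; rate constant k = 1/τ.
New steady state M_∞ = F₁/k = F₁·τ = 6.371 × 941400 = 5.9974×10^6 mol.
M(t) = M_∞ + (M₀ − M_∞)·e^(−t/τ); t/τ = 377000/941400 = 0.4005, so e^(−t/τ) = 0.6700.
M(t) = 5.9974×10^6 + 1.227×10^6 × 0.6700 = 6.8192×10^6 mol.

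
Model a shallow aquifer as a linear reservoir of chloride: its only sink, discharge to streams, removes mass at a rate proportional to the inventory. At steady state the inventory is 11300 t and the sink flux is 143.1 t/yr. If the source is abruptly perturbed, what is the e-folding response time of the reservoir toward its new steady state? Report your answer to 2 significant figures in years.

For a linear reservoir the response time equals the residence time τ = M/F.
τ = 11300 / 143.1 = 78.97 yr.

79 yr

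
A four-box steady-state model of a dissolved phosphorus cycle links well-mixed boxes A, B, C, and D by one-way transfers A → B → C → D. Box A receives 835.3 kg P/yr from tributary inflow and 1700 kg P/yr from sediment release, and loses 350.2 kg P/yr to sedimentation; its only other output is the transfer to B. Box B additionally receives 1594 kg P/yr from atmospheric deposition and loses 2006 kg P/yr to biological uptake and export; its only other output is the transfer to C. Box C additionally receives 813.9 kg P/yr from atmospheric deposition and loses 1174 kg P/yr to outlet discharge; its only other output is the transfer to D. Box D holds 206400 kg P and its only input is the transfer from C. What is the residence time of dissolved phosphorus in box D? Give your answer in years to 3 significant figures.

146 yr

Box A: F(A→B) = (835.3 + 1700) − 350.2 = 2185.1 kg P/yr.
Box B: F(B→C) = (2185.1 + 1594) − 2006 = 1773.1 kg P/yr.
Box C: F(C→D) = (1773.1 + 813.9) − 1174 = 1413.0 kg P/yr.
Box D throughput = its input = 1413.0 kg P/yr; τ = 206400 / 1413.0 = 146.1 yr.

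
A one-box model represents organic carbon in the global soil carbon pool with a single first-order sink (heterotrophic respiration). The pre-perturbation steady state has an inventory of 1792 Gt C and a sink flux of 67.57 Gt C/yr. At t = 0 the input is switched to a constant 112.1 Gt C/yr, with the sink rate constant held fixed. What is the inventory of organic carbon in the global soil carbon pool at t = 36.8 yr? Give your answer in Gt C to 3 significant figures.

2680 Gt C

τ = M₀/F₀ = 1792/67.57 = 26.52 yr; rate constant k = 1/τ.
New steady state M_∞ = F₁/k = F₁·τ = 112.1 × 26.52 = 2973.0 Gt C.
M(t) = M_∞ + (M₀ − M_∞)·e^(−t/τ); t/τ = 36.8/26.52 = 1.388, so e^(−t/τ) = 0.2497.
M(t) = 2973.0 − 1181 × 0.2497 = 2678.1 Gt C.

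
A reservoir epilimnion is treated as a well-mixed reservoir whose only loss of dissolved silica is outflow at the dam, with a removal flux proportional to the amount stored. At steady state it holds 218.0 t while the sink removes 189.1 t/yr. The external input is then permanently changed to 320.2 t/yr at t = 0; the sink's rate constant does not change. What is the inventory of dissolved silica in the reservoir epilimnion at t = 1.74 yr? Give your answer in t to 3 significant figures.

The sink rate constant is k = F₀/M₀ = 189.1/218.0 = 0.8674 yr⁻¹.
Solving dM/dt = F₁ − kM with M(0) = M₀ gives M(t) = F₁/k + (M₀ − F₁/k)·e^(−kt).
F₁/k = 320.2/0.8674 = 369.14 t; kt = 0.8674 × 1.74 = 1.509, e^(−kt) = 0.2211.
M(1.74) = 369.14 + (218.0 − 369.14) × 0.2211 = 369.14 − 33.41 = 335.73 t.

336 t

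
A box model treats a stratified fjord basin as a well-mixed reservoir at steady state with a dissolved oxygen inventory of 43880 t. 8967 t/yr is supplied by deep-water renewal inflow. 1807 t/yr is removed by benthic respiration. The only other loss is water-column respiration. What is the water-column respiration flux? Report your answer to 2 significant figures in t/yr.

At steady state ΣF_in = ΣF_out.
ΣF_in = 8967.0 t/yr.
Water-column respiration flux = ΣF_in − (1807) = 8967.0 − 1807 = 7160 t/yr.

7200 t/yr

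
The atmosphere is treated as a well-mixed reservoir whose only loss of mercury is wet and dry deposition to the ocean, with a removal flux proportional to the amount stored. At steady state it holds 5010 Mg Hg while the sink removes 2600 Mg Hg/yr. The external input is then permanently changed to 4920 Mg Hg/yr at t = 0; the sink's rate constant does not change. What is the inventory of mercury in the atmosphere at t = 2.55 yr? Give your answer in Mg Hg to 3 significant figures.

8290 Mg Hg

τ = M₀/F₀ = 5010/2600 = 1.927 yr; rate constant k = 1/τ.
New steady state M_∞ = F₁/k = F₁·τ = 4920 × 1.927 = 9480.5 Mg Hg.
M(t) = M_∞ + (M₀ − M_∞)·e^(−t/τ); t/τ = 2.55/1.927 = 1.323, so e^(−t/τ) = 0.2662.
M(t) = 9480.5 − 4470 × 0.2662 = 8290.2 Mg Hg.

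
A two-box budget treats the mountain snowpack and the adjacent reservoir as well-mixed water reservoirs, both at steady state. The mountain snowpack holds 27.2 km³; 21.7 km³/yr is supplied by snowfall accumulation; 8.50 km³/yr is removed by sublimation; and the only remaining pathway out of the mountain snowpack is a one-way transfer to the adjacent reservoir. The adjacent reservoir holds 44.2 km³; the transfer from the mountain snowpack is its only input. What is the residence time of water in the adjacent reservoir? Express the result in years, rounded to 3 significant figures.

Balance the mountain snowpack: ΣF_in = 21.700 km³/yr.
Transfer to the adjacent reservoir = ΣF_in − (8.50) = 13.200 km³/yr.
At steady state the output of the adjacent reservoir equals its input, 13.200 km³/yr.
τ = M / F = 44.2 / 13.200 = 3.348 yr.

3.35 yr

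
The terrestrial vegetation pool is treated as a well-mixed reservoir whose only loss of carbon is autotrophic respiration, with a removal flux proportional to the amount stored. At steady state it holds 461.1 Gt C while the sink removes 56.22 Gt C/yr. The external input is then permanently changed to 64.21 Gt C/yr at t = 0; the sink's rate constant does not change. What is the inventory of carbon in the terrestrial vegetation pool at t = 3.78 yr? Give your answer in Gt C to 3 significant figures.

485 Gt C

Residence time τ = M₀/F₀ = 8.202 yr. The eventual steady state is M_∞ = M₀·(F₁/F₀) = 461.1 × 64.21/56.22 = 526.63 Gt C.
The anomaly ΔM(t) = M(t) − M_∞ decays as ΔM₀·e^(−t/τ) with ΔM₀ = 461.1 − 526.63 = −65.53 Gt C.
At t = 3.78 yr, e^(−t/τ) = e^(−0.4609) = 0.6307, so ΔM = −41.33 Gt C and M = 526.63 − 41.33 = 485.30 Gt C.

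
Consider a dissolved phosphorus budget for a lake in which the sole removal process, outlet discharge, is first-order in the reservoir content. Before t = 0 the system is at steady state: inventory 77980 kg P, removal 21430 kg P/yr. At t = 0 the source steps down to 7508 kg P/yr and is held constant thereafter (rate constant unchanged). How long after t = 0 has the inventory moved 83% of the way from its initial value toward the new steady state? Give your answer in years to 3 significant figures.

τ = M₀/F₀ = 77980/21430 = 3.639 yr.
The remaining gap fraction is e^(−t/τ); 83% covered ⇒ e^(−t/τ) = 0.170.
t = −τ ln(0.170) = 3.639 × 1.772 = 6.448 yr.

6.45 yr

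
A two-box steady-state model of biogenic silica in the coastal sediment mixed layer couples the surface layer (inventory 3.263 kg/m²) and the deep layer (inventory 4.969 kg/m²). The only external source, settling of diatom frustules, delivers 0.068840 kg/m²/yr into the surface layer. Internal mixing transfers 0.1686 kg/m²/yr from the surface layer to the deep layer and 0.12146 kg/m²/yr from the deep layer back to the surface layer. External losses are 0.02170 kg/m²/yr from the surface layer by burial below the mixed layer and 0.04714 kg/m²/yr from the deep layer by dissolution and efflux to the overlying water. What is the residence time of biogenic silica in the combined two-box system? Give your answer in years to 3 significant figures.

Residence time in the combined system uses the total inventory and the total *external* removal — internal exchanges between the two boxes cancel.
M_total = 3.263 + 4.969 = 8.2320 kg/m².
ΣF_external_out = 0.02170 + 0.04714 = 0.068840 kg/m²/yr.
τ = M_total / ΣF_ext = 8.2320 / 0.068840 = 119.6 yr.

120 yr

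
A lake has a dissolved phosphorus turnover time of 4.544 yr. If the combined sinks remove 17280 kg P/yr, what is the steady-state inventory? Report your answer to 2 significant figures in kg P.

τ = M/F ⇒ M = τ × F = 4.544 × 17280 = 78520 kg P.

79000 kg P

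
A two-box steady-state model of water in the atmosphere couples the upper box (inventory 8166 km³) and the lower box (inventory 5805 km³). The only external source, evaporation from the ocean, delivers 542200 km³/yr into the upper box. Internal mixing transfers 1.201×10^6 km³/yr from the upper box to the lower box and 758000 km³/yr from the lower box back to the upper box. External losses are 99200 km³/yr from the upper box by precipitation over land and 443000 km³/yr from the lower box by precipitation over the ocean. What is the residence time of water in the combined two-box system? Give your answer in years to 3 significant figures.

Residence time in the combined system uses the total inventory and the total *external* removal — internal exchanges between the two boxes cancel.
M_total = 8166 + 5805 = 13971 km³.
ΣF_external_out = 99200 + 443000 = 542200 km³/yr.
τ = M_total / ΣF_ext = 13971 / 542200 = 0.02577 yr.

0.0258 yr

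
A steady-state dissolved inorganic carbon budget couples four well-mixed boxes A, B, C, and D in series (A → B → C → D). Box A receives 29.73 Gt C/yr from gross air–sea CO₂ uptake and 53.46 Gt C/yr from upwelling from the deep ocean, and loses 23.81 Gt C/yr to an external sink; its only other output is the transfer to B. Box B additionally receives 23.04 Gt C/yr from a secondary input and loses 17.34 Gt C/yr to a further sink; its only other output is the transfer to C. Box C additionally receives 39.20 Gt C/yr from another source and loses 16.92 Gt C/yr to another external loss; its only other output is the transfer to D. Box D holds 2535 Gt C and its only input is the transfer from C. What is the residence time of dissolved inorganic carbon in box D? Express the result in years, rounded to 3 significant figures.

29.0 yr

Box A: F(A→B) = (29.73 + 53.46) − 23.81 = 59.380 Gt C/yr.
Box B: F(B→C) = (59.380 + 23.04) − 17.34 = 65.080 Gt C/yr.
Box C: F(C→D) = (65.080 + 39.20) − 16.92 = 87.360 Gt C/yr.
Box D throughput = its input = 87.360 Gt C/yr; τ = 2535 / 87.360 = 29.02 yr.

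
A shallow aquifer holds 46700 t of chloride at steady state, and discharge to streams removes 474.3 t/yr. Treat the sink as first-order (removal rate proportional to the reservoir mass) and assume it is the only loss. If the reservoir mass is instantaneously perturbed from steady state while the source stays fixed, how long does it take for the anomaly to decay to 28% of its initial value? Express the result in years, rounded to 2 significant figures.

For a linear reservoir the anomaly decays as exp(−t/τ) with τ = M/F = 46700/474.3 = 98.46 yr.
exp(−t/τ) = 0.28 ⇒ t = −τ ln(0.28) = 98.46 × 1.273 = 125.3 yr.

130 yr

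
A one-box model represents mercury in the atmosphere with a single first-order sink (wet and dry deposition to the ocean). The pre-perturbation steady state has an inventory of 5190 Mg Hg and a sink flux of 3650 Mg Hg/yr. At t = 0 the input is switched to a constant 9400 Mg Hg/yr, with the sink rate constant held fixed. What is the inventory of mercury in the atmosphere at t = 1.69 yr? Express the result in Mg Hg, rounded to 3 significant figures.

τ = M₀/F₀ = 5190/3650 = 1.422 yr; rate constant k = 1/τ.
New steady state M_∞ = F₁/k = F₁·τ = 9400 × 1.422 = 13366 Mg Hg.
M(t) = M_∞ + (M₀ − M_∞)·e^(−t/τ); t/τ = 1.69/1.422 = 1.189, so e^(−t/τ) = 0.3047.
M(t) = 13366 − 8176 × 0.3047 = 10875 Mg Hg.

10900 Mg Hg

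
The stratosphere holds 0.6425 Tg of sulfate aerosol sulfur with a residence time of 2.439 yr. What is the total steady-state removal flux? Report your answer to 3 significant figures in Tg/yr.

F = M / τ = 0.6425 / 2.439 = 0.2634 Tg/yr.

0.263 Tg/yr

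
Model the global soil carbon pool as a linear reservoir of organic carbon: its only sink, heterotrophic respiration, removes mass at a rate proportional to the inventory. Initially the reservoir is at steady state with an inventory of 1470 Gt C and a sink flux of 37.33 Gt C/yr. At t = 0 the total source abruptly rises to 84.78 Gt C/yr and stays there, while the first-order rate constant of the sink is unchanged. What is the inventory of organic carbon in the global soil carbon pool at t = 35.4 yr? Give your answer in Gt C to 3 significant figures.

Residence time τ = M₀/F₀ = 39.38 yr. The eventual steady state is M_∞ = M₀·(F₁/F₀) = 1470 × 84.78/37.33 = 3338.5 Gt C.
The anomaly ΔM(t) = M(t) − M_∞ decays as ΔM₀·e^(−t/τ) with ΔM₀ = 1470 − 3338.5 = −1869 Gt C.
At t = 35.4 yr, e^(−t/τ) = e^(−0.8990) = 0.4070, so ΔM = −760.5 Gt C and M = 3338.5 − 760.5 = 2578.0 Gt C.

2580 Gt C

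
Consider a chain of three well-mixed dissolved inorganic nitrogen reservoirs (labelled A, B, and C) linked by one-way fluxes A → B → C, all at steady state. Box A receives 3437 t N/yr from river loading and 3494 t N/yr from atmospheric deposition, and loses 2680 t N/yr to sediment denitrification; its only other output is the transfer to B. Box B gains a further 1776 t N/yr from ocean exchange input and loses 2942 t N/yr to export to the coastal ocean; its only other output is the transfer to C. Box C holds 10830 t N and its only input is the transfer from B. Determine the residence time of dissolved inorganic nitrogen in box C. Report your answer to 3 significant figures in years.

3.51 yr

Box A: F(A→B) = (3437 + 3494) − 2680 = 4251.0 t N/yr.
Box B: F(B→C) = (4251.0 + 1776) − 2942 = 3085.0 t N/yr.
Box C throughput = its input = 3085.0 t N/yr; τ = 10830 / 3085.0 = 3.511 yr.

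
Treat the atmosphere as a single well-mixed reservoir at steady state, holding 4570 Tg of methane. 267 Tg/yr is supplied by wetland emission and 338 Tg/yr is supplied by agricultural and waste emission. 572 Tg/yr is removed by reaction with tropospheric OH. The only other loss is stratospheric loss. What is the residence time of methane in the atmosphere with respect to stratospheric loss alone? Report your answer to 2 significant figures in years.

140 yr

At steady state ΣF_in = ΣF_out.
ΣF_in = 267 + 338 = 605.00 Tg/yr.
Stratospheric loss flux = ΣF_in − (572) = 605.00 − 572.0 = 33.00 Tg/yr.
τ = M / F = 4570 / 33.00 = 138.5 yr.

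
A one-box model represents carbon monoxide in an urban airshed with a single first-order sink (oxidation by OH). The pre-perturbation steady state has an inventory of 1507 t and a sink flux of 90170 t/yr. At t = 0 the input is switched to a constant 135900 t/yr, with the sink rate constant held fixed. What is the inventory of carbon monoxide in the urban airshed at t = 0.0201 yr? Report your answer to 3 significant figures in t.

2040 t

The sink rate constant is k = F₀/M₀ = 90170/1507 = 59.83 yr⁻¹.
Solving dM/dt = F₁ − kM with M(0) = M₀ gives M(t) = F₁/k + (M₀ − F₁/k)·e^(−kt).
F₁/k = 135900/59.83 = 2271.3 t; kt = 59.83 × 0.0201 = 1.203, e^(−kt) = 0.3004.
M(0.0201) = 2271.3 + (1507 − 2271.3) × 0.3004 = 2271.3 − 229.6 = 2041.7 t.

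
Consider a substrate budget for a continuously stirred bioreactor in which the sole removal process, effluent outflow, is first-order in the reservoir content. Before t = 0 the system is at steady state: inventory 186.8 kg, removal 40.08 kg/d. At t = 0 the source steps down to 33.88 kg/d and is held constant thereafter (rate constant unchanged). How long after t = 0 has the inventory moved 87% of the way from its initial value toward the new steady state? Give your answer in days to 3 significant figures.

9.51 d

τ = M₀/F₀ = 186.8/40.08 = 4.661 d.
The remaining gap fraction is e^(−t/τ); 87% covered ⇒ e^(−t/τ) = 0.130.
t = −τ ln(0.130) = 4.661 × 2.040 = 9.509 d.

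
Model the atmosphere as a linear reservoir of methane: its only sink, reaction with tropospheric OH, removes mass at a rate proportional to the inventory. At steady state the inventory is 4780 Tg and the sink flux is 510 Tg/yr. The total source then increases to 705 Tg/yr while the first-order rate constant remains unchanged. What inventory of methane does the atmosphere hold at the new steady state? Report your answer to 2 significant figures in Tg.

6600 Tg

Rate constant k = F/M = 510 / 4780 = 0.1067 yr⁻¹.
At the new steady state, source = k·M_new ⇒ M_new = 705 / 0.1067 = 6608 Tg.
(Equivalently M_new = M × F_new/F_old = 4780 × 705/510.)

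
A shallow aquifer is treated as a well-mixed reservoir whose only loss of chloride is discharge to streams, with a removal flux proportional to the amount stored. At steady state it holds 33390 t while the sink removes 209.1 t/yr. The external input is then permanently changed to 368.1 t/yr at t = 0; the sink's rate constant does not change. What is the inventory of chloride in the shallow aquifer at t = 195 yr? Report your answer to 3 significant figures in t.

τ = M₀/F₀ = 33390/209.1 = 159.7 yr; rate constant k = 1/τ.
New steady state M_∞ = F₁/k = F₁·τ = 368.1 × 159.7 = 58780 t.
M(t) = M_∞ + (M₀ − M_∞)·e^(−t/τ); t/τ = 195/159.7 = 1.221, so e^(−t/τ) = 0.2949.
M(t) = 58780 − 25390 × 0.2949 = 51293 t.

51300 t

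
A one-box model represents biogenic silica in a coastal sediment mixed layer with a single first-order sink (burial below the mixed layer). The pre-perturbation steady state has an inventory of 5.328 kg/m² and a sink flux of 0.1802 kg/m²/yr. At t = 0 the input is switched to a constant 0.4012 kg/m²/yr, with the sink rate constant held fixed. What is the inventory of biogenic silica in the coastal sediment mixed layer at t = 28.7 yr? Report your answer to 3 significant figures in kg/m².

9.39 kg/m²

Residence time τ = M₀/F₀ = 29.57 yr. The eventual steady state is M_∞ = M₀·(F₁/F₀) = 5.328 × 0.4012/0.1802 = 11.862 kg/m².
The anomaly ΔM(t) = M(t) − M_∞ decays as ΔM₀·e^(−t/τ) with ΔM₀ = 5.328 − 11.862 = −6.534 kg/m².
At t = 28.7 yr, e^(−t/τ) = e^(−0.9707) = 0.3788, so ΔM = −2.475 kg/m² and M = 11.862 − 2.475 = 9.3869 kg/m².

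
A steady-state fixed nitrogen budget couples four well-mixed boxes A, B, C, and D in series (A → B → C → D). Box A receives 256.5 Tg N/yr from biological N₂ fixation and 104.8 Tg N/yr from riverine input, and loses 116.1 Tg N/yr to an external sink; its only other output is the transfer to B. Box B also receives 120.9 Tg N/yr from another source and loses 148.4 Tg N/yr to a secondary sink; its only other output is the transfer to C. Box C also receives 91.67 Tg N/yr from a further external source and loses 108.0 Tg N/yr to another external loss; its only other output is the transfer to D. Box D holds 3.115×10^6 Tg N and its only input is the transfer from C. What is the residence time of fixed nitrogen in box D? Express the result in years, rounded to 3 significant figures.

15500 yr

Box A: F(A→B) = (256.5 + 104.8) − 116.1 = 245.20 Tg N/yr.
Box B: F(B→C) = (245.20 + 120.9) − 148.4 = 217.70 Tg N/yr.
Box C: F(C→D) = (217.70 + 91.67) − 108.0 = 201.37 Tg N/yr.
Box D throughput = its input = 201.37 Tg N/yr; τ = 3.115×10^6 / 201.37 = 15470 yr.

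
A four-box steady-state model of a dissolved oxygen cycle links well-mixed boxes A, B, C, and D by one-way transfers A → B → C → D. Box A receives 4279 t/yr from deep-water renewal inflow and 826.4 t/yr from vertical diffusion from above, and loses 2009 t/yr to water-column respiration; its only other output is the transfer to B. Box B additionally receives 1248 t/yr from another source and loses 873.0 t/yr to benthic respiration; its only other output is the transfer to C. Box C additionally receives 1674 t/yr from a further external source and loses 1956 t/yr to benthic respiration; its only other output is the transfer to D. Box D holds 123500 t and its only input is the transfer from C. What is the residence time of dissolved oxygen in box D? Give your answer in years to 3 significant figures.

38.7 yr

Box A: F(A→B) = (4279 + 826.4) − 2009 = 3096.4 t/yr.
Box B: F(B→C) = (3096.4 + 1248) − 873.0 = 3471.4 t/yr.
Box C: F(C→D) = (3471.4 + 1674) − 1956 = 3189.4 t/yr.
Box D throughput = its input = 3189.4 t/yr; τ = 123500 / 3189.4 = 38.72 yr.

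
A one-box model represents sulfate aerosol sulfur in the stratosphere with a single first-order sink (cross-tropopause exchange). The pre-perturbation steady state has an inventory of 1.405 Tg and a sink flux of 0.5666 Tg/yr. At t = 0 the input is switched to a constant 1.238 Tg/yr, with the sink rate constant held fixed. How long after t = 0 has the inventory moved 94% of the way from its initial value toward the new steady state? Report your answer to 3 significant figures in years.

6.98 yr

τ = M₀/F₀ = 1.405/0.5666 = 2.480 yr.
The remaining gap fraction is e^(−t/τ); 94% covered ⇒ e^(−t/τ) = 0.0600.
t = −τ ln(0.0600) = 2.480 × 2.813 = 6.976 yr.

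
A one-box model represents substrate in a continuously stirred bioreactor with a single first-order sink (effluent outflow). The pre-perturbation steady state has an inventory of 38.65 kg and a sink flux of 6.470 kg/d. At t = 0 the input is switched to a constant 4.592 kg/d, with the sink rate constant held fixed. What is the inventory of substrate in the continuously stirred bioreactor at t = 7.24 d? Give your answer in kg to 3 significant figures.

30.8 kg

Residence time τ = M₀/F₀ = 5.974 d. The eventual steady state is M_∞ = M₀·(F₁/F₀) = 38.65 × 4.592/6.470 = 27.431 kg.
The anomaly ΔM(t) = M(t) − M_∞ decays as ΔM₀·e^(−t/τ) with ΔM₀ = 38.65 − 27.431 = 11.22 kg.
At t = 7.24 d, e^(−t/τ) = e^(−1.212) = 0.2976, so ΔM = 3.339 kg and M = 27.431 + 3.339 = 30.770 kg.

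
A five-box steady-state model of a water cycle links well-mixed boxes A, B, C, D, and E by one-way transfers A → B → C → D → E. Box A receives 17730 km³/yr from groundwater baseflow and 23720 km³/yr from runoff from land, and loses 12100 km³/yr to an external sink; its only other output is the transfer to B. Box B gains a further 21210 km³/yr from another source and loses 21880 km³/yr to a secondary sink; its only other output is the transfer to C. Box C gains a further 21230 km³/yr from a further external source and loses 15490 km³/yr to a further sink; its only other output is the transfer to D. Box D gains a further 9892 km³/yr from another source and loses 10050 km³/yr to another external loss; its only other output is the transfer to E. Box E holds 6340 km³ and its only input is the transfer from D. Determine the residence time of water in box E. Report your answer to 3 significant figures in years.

Box A: F(A→B) = (17730 + 23720) − 12100 = 29350 km³/yr.
Box B: F(B→C) = (29350 + 21210) − 21880 = 28680 km³/yr.
Box C: F(C→D) = (28680 + 21230) − 15490 = 34420 km³/yr.
Box D: F(D→E) = (34420 + 9892) − 10050 = 34262 km³/yr.
Box E throughput = its input = 34262 km³/yr; τ = 6340 / 34262 = 0.1850 yr.

0.185 yr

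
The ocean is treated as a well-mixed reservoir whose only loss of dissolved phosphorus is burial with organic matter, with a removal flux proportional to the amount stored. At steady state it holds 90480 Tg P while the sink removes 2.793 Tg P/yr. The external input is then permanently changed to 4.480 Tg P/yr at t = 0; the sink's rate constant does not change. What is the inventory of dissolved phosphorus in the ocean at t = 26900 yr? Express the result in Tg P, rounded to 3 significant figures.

121000 Tg P

τ = M₀/F₀ = 90480/2.793 = 32400 yr; rate constant k = 1/τ.
New steady state M_∞ = F₁/k = F₁·τ = 4.480 × 32400 = 145130 Tg P.
M(t) = M_∞ + (M₀ − M_∞)·e^(−t/τ); t/τ = 26900/32400 = 0.8304, so e^(−t/τ) = 0.4359.
M(t) = 145130 − 54650 × 0.4359 = 121310 Tg P.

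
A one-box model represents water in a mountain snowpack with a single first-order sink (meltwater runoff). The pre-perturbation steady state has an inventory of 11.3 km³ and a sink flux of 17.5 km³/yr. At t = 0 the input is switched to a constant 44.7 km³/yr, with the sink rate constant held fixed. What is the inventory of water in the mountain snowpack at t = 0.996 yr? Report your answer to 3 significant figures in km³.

The sink rate constant is k = F₀/M₀ = 17.5/11.3 = 1.549 yr⁻¹.
Solving dM/dt = F₁ − kM with M(0) = M₀ gives M(t) = F₁/k + (M₀ − F₁/k)·e^(−kt).
F₁/k = 44.7/1.549 = 28.863 km³; kt = 1.549 × 0.996 = 1.542, e^(−kt) = 0.2139.
M(0.996) = 28.863 + (11.3 − 28.863) × 0.2139 = 28.863 − 3.756 = 25.107 km³.

25.1 km³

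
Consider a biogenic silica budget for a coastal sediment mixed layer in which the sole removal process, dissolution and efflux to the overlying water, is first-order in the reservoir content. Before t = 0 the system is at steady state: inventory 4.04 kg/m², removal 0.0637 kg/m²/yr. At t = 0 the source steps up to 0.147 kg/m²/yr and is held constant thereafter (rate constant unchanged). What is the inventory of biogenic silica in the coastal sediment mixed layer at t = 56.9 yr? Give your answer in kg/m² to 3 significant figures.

τ = M₀/F₀ = 4.04/0.0637 = 63.42 yr; rate constant k = 1/τ.
New steady state M_∞ = F₁/k = F₁·τ = 0.147 × 63.42 = 9.3231 kg/m².
M(t) = M_∞ + (M₀ − M_∞)·e^(−t/τ); t/τ = 56.9/63.42 = 0.8972, so e^(−t/τ) = 0.4077.
M(t) = 9.3231 − 5.283 × 0.4077 = 7.1690 kg/m².

7.17 kg/m²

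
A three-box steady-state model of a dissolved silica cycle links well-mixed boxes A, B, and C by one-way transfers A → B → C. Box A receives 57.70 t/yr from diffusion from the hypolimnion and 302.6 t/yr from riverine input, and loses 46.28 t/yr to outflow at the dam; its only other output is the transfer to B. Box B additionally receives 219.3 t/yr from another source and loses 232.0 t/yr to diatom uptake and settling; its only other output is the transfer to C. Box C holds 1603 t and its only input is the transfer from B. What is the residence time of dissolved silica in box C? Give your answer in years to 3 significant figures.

Box A: F(A→B) = (57.70 + 302.6) − 46.28 = 314.02 t/yr.
Box B: F(B→C) = (314.02 + 219.3) − 232.0 = 301.32 t/yr.
Box C throughput = its input = 301.32 t/yr; τ = 1603 / 301.32 = 5.320 yr.

5.32 yr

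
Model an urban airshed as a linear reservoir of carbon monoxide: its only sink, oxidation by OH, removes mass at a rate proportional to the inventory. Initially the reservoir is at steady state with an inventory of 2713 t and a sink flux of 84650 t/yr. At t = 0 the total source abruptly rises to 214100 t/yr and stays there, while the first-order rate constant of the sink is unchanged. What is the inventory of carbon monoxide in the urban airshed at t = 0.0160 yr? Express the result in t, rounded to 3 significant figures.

4340 t

Residence time τ = M₀/F₀ = 0.03205 yr. The eventual steady state is M_∞ = M₀·(F₁/F₀) = 2713 × 214100/84650 = 6861.8 t.
The anomaly ΔM(t) = M(t) − M_∞ decays as ΔM₀·e^(−t/τ) with ΔM₀ = 2713 − 6861.8 = −4149 t.
At t = 0.0160 yr, e^(−t/τ) = e^(−0.4992) = 0.6070, so ΔM = −2518 t and M = 6861.8 − 2518 = 4343.5 t.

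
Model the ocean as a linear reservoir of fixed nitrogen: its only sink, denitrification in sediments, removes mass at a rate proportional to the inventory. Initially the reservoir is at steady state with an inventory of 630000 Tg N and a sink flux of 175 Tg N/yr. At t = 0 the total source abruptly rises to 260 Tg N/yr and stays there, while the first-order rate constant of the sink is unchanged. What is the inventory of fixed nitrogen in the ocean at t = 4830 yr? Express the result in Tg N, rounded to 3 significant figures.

856000 Tg N

τ = M₀/F₀ = 630000/175 = 3600 yr; rate constant k = 1/τ.
New steady state M_∞ = F₁/k = F₁·τ = 260 × 3600 = 936000 Tg N.
M(t) = M_∞ + (M₀ − M_∞)·e^(−t/τ); t/τ = 4830/3600 = 1.342, so e^(−t/τ) = 0.2614.
M(t) = 936000 − 306000 × 0.2614 = 856010 Tg N.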